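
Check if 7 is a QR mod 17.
By Euler's criterion: 7^{8} ≡ 16 (mod 17). Since this equals -1 (≡ 16), 7 is not a QR.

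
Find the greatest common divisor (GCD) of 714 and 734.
2

Using the Euclidean algorithm:
714 = 0 × 734 + 714
734 = 1 × 714 + 20
714 = 35 × 20 + 14
20 = 1 × 14 + 6
14 = 2 × 6 + 2
6 = 3 × 2 + 0

GCD(714, 734) = 2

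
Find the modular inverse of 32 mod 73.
32^(-1) ≡ 16 (mod 73). Verification: 32 × 16 = 512 ≡ 1 (mod 73)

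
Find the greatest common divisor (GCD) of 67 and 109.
1

Using the Euclidean algorithm:
67 = 0 × 109 + 67
109 = 1 × 67 + 42
67 = 1 × 42 + 25
42 = 1 × 25 + 17
25 = 1 × 17 + 8
17 = 2 × 8 + 1
8 = 8 × 1 + 0

GCD(67, 109) = 1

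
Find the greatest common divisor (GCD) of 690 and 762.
6

Using the Euclidean algorithm:
690 = 0 × 762 + 690
762 = 1 × 690 + 72
690 = 9 × 72 + 42
72 = 1 × 42 + 30
42 = 1 × 30 + 12
30 = 2 × 12 + 6
12 = 2 × 6 + 0

GCD(690, 762) = 6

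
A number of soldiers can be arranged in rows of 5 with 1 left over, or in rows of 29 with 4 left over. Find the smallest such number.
M = 5 × 29 = 145. M₁ = 29, y₁ ≡ 4 (mod 5). M₂ = 5, y₂ ≡ 6 (mod 29). k = 1×29×4 + 4×5×6 ≡ 91 (mod 145). The smallest positive such number is 91.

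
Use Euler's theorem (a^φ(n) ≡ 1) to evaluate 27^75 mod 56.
By Euler: 27^{24} ≡ 1 (mod 56) since gcd(27, 56) = 1. 75 = 3×24 + 3. So 27^{75} ≡ 27^{3} ≡ 27 (mod 56)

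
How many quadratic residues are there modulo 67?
For prime 67, there are (p-1)/2 = (67-1)/2 = 33 quadratic residues (excluding 0).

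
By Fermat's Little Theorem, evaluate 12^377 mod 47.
By Fermat: 12^{46} ≡ 1 (mod 47). 377 ≡ 9 (mod 46). So 12^{377} ≡ 12^{9} ≡ 32 (mod 47)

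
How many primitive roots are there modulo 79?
24

The number of primitive roots modulo p is φ(p-1) = φ(78)
φ(78) = 24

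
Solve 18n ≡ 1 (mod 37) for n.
18^(-1) ≡ 35 (mod 37). Verification: 18 × 35 = 630 ≡ 1 (mod 37)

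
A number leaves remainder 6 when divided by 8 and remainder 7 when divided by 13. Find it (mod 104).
M = 8 × 13 = 104. M₁ = 13, y₁ ≡ 5 (mod 8). M₂ = 8, y₂ ≡ 5 (mod 13). y = 6×13×5 + 7×8×5 ≡ 46 (mod 104)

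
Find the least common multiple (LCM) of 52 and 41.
2132

First find GCD(52, 41) using the Euclidean algorithm:
52 = 1 × 41 + 11
41 = 3 × 11 + 8
11 = 1 × 8 + 3
8 = 2 × 3 + 2
3 = 1 × 2 + 1
2 = 2 × 1 + 0
GCD(52, 41) = 1

LCM formula: LCM(a, b) = (a × b) / GCD(a, b)
LCM(52, 41) = (52 × 41) / 1
LCM(52, 41) = 2132 / 1
LCM(52, 41) = 2132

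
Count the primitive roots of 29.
12

The number of primitive roots modulo p is φ(p-1) = φ(28)
φ(28) = 12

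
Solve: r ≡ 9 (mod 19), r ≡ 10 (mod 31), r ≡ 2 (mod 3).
M = 19 × 31 × 3 = 1767. M₁ = 93, y₁ ≡ 9 (mod 19). M₂ = 57, y₂ ≡ 6 (mod 31). M₃ = 589, y₃ ≡ 1 (mod 3). r = 9×93×9 + 10×57×6 + 2×589×1 ≡ 1529 (mod 1767)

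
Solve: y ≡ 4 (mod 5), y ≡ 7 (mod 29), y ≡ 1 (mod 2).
M = 5 × 29 × 2 = 290. M₁ = 58, y₁ ≡ 2 (mod 5). M₂ = 10, y₂ ≡ 3 (mod 29). M₃ = 145, y₃ ≡ 1 (mod 2). y = 4×58×2 + 7×10×3 + 1×145×1 ≡ 239 (mod 290)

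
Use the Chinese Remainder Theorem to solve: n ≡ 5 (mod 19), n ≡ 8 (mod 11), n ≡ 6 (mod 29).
2703

Using the Chinese Remainder Theorem:
M = product of moduli = 6061
For equation 1: M_1 = 319, 319 ≡ 15 (mod 19), inverse of 319 mod 19 is 14 (check: 15 × 14 = 210 ≡ 1 (mod 19))
For equation 2: M_2 = 551, 551 ≡ 1 (mod 11), inverse of 551 mod 11 is 1 (check: 1 × 1 = 1 ≡ 1 (mod 11))
For equation 3: M_3 = 209, 209 ≡ 6 (mod 29), inverse of 209 mod 29 is 5 (check: 6 × 5 = 30 ≡ 1 (mod 29))
Combine: n ≡ Σ r_i×M_i×(M_i⁻¹ mod m_i) = 5×319×14 + 8×551×1 + 6×209×5 = 22330 + 4408 + 6270 = 33008
33008 mod 6061 = 2703
n ≡ 2703 (mod 6061)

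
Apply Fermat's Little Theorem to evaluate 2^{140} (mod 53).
36

By Fermat's Little Theorem, a^(p-1) ≡ 1 (mod p) for prime p and gcd(a, p) = 1
Here p = 53, so 2^52 ≡ 1 (mod 53)
We can reduce the exponent: 140 mod 52 = 36
So 2^140 ≡ 2^36 (mod 53)
Computing: 2^36 mod 53 = 36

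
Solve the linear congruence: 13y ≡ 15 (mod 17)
9

Since gcd(13, 17) = 1 divides 15, a solution exists.
Multiply both sides by the inverse of 13 mod 17:
  13^(-1) mod 17 = 4
  x ≡ 4 × 15 ≡ 60 ≡ 9 (mod 17)
Verification: 13 × 9 = 117 = 6 × 17 + 15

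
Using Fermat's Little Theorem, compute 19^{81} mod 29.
2

By Fermat's Little Theorem, a^(p-1) ≡ 1 (mod p) for prime p and gcd(a, p) = 1
Here p = 29, so 19^28 ≡ 1 (mod 29)
We can reduce the exponent: 81 mod 28 = 25
So 19^81 ≡ 19^25 (mod 29)
Computing: 19^25 mod 29 = 2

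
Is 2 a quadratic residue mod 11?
By Euler's criterion: 2^{5} ≡ 10 (mod 11). Since this equals -1 (≡ 10), 2 is not a QR.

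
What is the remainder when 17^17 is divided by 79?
Using repeated squaring. 17 = 16 + 1 (binary 10001). Repeated squaring mod 79: 17^1 ≡ 17; 17^2 ≡ 17² = 289 ≡ 52; 17^4 ≡ 52² = 2704 ≡ 18; 17^8 ≡ 18² = 324 ≡ 8; 17^16 ≡ 8² = 64 ≡ 64. Multiply: 17^17 = 17^16 × 17^1 ≡ 64 × 17 (mod 79): 64 × 17 = 1088 ≡ 61. So 17^17 ≡ 61 (mod 79).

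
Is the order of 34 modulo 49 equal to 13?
No, the actual order is 14, not 13.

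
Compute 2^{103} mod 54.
38

Using successive squaring:
Binary expansion of 103: 1100111
Powers of 2 mod 54 (each is the square of the previous):
  2^1 ≡ 2 (mod 54)
  2^2 ≡ 2² = 4 ≡ 4 (mod 54)
  2^4 ≡ 4² = 16 ≡ 16 (mod 54)
  2^8 ≡ 16² = 256 ≡ 40 (mod 54)
  2^16 ≡ 40² = 1600 ≡ 34 (mod 54)
  2^32 ≡ 34² = 1156 ≡ 22 (mod 54)
  2^64 ≡ 22² = 484 ≡ 52 (mod 54)
103 = 64 + 32 + 4 + 2 + 1, so 2^103 = 2^64 × 2^32 × 2^4 × 2^2 × 2^1 ≡ 52 × 22 × 16 × 4 × 2 (mod 54)
Multiplying step by step:
  52 × 22 = 1144 ≡ 10 (mod 54)
  10 × 16 = 160 ≡ 52 (mod 54)
  52 × 4 = 208 ≡ 46 (mod 54)
  46 × 2 = 92 ≡ 38 (mod 54)
Result: 2^103 ≡ 38 (mod 54)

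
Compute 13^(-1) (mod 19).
13^(-1) ≡ 3 (mod 19). Verification: 13 × 3 = 39 ≡ 1 (mod 19)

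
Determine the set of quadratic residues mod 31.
QRs mod 31: {1, 2, 4, 5, 7, 8, 9, 10, 14, 16, 18, 19, 20, 25, 28}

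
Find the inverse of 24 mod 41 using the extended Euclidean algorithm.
Extended GCD: 24(12) + 41(-7) = 1. So 24^(-1) ≡ 12 ≡ 12 (mod 41). Verify: 24 × 12 = 288 ≡ 1 (mod 41)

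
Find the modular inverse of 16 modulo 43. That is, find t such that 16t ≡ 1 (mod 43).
35

Using Extended Euclidean Algorithm:
gcd(16, 43) = 1
Bezout coefficients: 16 × -8 + 43 × 3 = 1
So 16 × -8 ≡ 1 (mod 43)
The inverse is -8 mod 43 = 35
Verification: 16 × 35 = 560 = 13 × 43 + 1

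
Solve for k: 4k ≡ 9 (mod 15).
6

Since gcd(4, 15) = 1 divides 9, a solution exists.
Multiply both sides by the inverse of 4 mod 15:
  4^(-1) mod 15 = 4
  x ≡ 4 × 9 ≡ 36 ≡ 6 (mod 15)
Verification: 4 × 6 = 24 = 1 × 15 + 9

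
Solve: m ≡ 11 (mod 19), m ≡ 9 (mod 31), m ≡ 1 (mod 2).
M = 19 × 31 × 2 = 1178. M₁ = 62, y₁ ≡ 4 (mod 19). M₂ = 38, y₂ ≡ 9 (mod 31). M₃ = 589, y₃ ≡ 1 (mod 2). m = 11×62×4 + 9×38×9 + 1×589×1 ≡ 505 (mod 1178)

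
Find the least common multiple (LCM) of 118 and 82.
4838

First find GCD(118, 82) using the Euclidean algorithm:
118 = 1 × 82 + 36
82 = 2 × 36 + 10
36 = 3 × 10 + 6
10 = 1 × 6 + 4
6 = 1 × 4 + 2
4 = 2 × 2 + 0
GCD(118, 82) = 2

LCM formula: LCM(a, b) = (a × b) / GCD(a, b)
LCM(118, 82) = (118 × 82) / 2
LCM(118, 82) = 9676 / 2
LCM(118, 82) = 4838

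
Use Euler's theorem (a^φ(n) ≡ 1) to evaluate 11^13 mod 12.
By Euler: 11^{4} ≡ 1 (mod 12) since gcd(11, 12) = 1. 13 = 3×4 + 1. So 11^{13} ≡ 11^{1} ≡ 11 (mod 12)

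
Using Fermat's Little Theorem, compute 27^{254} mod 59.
12

By Fermat's Little Theorem, a^(p-1) ≡ 1 (mod p) for prime p and gcd(a, p) = 1
Here p = 59, so 27^58 ≡ 1 (mod 59)
We can reduce the exponent: 254 mod 58 = 22
So 27^254 ≡ 27^22 (mod 59)
Computing: 27^22 mod 59 = 12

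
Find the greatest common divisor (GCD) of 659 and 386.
1

Using the Euclidean algorithm:
659 = 1 × 386 + 273
386 = 1 × 273 + 113
273 = 2 × 113 + 47
113 = 2 × 47 + 19
47 = 2 × 19 + 9
19 = 2 × 9 + 1
9 = 9 × 1 + 0

GCD(659, 386) = 1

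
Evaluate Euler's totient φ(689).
624

Prime factorization: 689 = 13 × 53
Using the formula φ(n) = n × Π(1 - 1/p) for each prime factor p:
φ(689) = 689 × (1 - 1/13) × (1 - 1/53)
φ(689) = 624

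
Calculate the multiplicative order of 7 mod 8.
Powers of 7 mod 8: 7^1≡7, 7^2≡1. Order = 2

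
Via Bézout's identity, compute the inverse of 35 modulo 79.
Extended GCD: 35(-9) + 79(4) = 1. So 35^(-1) ≡ 70 ≡ 70 (mod 79). Verify: 35 × 70 = 2450 ≡ 1 (mod 79)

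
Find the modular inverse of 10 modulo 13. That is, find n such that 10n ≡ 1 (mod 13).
4

Using Extended Euclidean Algorithm:
gcd(10, 13) = 1
Bezout coefficients: 10 × 4 + 13 × -3 = 1
So 10 × 4 ≡ 1 (mod 13)
The inverse is 4 mod 13 = 4
Verification: 10 × 4 = 40 = 3 × 13 + 1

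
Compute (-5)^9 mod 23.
(-5) ≡ 18 (mod 23). 9 = 8 + 1 (binary 1001). Repeated squaring mod 23: 18^1 ≡ 18; 18^2 ≡ 18² = 324 ≡ 2; 18^4 ≡ 2² = 4 ≡ 4; 18^8 ≡ 4² = 16 ≡ 16. Multiply: (-5)^9 ≡ 18^8 × 18^1 ≡ 16 × 18 (mod 23): 16 × 18 = 288 ≡ 12. So (-5)^9 ≡ 12 (mod 23).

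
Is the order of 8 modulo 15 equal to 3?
No, the actual order is 4, not 3.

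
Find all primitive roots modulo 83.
Primitive roots mod 83: {2, 5, 6, 8, 13, 14, 15, 18, 19, 20, 22, 24, 32, 34, 35, 39, 42, 43, 45, 46, 47, 50, 52, 53, 54, 55, 56, 57, 58, 60, 62, 66, 67, 71, 72, 73, 74, 76, 79, 80}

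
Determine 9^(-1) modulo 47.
9^(-1) ≡ 21 (mod 47). Verification: 9 × 21 = 189 ≡ 1 (mod 47)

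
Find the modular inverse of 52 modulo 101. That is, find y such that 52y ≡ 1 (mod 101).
68

Using Extended Euclidean Algorithm:
gcd(52, 101) = 1
Bezout coefficients: 52 × -33 + 101 × 17 = 1
So 52 × -33 ≡ 1 (mod 101)
The inverse is -33 mod 101 = 68
Verification: 52 × 68 = 3536 = 35 × 101 + 1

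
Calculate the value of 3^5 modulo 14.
5 = 4 + 1 (binary 101). Repeated squaring mod 14: 3^1 ≡ 3; 3^2 ≡ 3² = 9 ≡ 9; 3^4 ≡ 9² = 81 ≡ 11. Multiply: 3^5 = 3^4 × 3^1 ≡ 11 × 3 (mod 14): 11 × 3 = 33 ≡ 5. So 3^5 ≡ 5 (mod 14).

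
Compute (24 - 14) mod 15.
10

(24 - 14) = 10
10 mod 15 = 10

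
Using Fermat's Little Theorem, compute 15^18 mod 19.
By Fermat's Little Theorem, 15^{18} ≡ 1 (mod 19) since 19 is prime and gcd(15, 19) = 1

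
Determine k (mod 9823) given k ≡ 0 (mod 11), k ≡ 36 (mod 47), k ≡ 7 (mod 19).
7227

Using the Chinese Remainder Theorem:
M = product of moduli = 9823
For equation 1: M_1 = 893, 893 ≡ 2 (mod 11), inverse of 893 mod 11 is 6 (check: 2 × 6 = 12 ≡ 1 (mod 11))
For equation 2: M_2 = 209, 209 ≡ 21 (mod 47), inverse of 209 mod 47 is 9 (check: 21 × 9 = 189 ≡ 1 (mod 47))
For equation 3: M_3 = 517, 517 ≡ 4 (mod 19), inverse of 517 mod 19 is 5 (check: 4 × 5 = 20 ≡ 1 (mod 19))
Combine: k ≡ Σ r_i×M_i×(M_i⁻¹ mod m_i) = 0×893×6 + 36×209×9 + 7×517×5 = 0 + 67716 + 18095 = 85811
85811 mod 9823 = 7227
k ≡ 7227 (mod 9823)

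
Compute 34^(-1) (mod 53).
34^(-1) ≡ 39 (mod 53). Verification: 34 × 39 = 1326 ≡ 1 (mod 53)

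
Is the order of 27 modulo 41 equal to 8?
Yes, ord_41(27) = 8.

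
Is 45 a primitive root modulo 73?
Yes

To verify, check if 45^(72/q) ≢ 1 (mod 73) for each prime divisor q of 72
Divisors of 72 = 72: [1, 2, 3, 4, 6, 8, 9, 12, 18, 24, 36, 72]
  45^(72/2) = 45^36 ≡ 72 (mod 73)
  45^(72/3) = 45^24 ≡ 8 (mod 73)
Conclusion: 45 is a primitive root modulo 73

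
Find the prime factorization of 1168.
2^4 × 73

Divide by primes starting from smallest:
1168 ÷ 2 = 584
584 ÷ 2 = 292
292 ÷ 2 = 146
146 ÷ 2 = 73
73 ÷ 73 = 1

1168 = 2^4 × 73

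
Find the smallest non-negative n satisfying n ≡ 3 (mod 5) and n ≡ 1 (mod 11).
M = 5 × 11 = 55. M₁ = 11, y₁ ≡ 1 (mod 5). M₂ = 5, y₂ ≡ 9 (mod 11). n = 3×11×1 + 1×5×9 ≡ 23 (mod 55)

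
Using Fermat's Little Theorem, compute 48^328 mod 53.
By Fermat: 48^{52} ≡ 1 (mod 53). 328 = 6×52 + 16. So 48^{328} ≡ 48^{16} ≡ 13 (mod 53)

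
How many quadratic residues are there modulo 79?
For prime 79, there are (p-1)/2 = (79-1)/2 = 39 quadratic residues (excluding 0).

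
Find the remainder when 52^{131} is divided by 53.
By Fermat: 52^{52} ≡ 1 (mod 53). 131 = 2×52 + 27. So 52^{131} ≡ 52^{27} ≡ 52 (mod 53)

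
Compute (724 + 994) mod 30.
8

(724 + 994) = 1718
1718 mod 30 = 8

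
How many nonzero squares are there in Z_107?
For prime 107, there are (p-1)/2 = (107-1)/2 = 53 quadratic residues (excluding 0).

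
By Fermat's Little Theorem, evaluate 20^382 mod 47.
By Fermat: 20^{46} ≡ 1 (mod 47). 382 ≡ 14 (mod 46). So 20^{382} ≡ 20^{14} ≡ 18 (mod 47)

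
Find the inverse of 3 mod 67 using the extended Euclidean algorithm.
Extended GCD: 3(-22) + 67(1) = 1. So 3^(-1) ≡ 45 ≡ 45 (mod 67). Verify: 3 × 45 = 135 ≡ 1 (mod 67)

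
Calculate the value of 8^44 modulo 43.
Using Fermat: 8^{42} ≡ 1 (mod 43). 44 ≡ 2 (mod 42). So 8^{44} ≡ 8^{2} ≡ 21 (mod 43)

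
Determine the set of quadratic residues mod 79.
QRs mod 79: {1, 2, 4, 5, 8, 9, 10, 11, 13, 16, 18, 19, 20, 21, 22, 23, 25, 26, 31, 32, 36, 38, 40, 42, 44, 45, 46, 49, 50, 51, 52, 55, 62, 64, 65, 67, 72, 73, 76}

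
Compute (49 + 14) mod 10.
3

(49 + 14) = 63
63 mod 10 = 3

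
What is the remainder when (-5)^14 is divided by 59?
Using repeated squaring. (-5) ≡ 54 (mod 59). 14 = 8 + 4 + 2 (binary 1110). Repeated squaring mod 59: 54^1 ≡ 54; 54^2 ≡ 54² = 2916 ≡ 25; 54^4 ≡ 25² = 625 ≡ 35; 54^8 ≡ 35² = 1225 ≡ 45. Multiply: (-5)^14 ≡ 54^8 × 54^4 × 54^2 ≡ 45 × 35 × 25 (mod 59): 45 × 35 = 1575 ≡ 41; 41 × 25 = 1025 ≡ 22. So (-5)^14 ≡ 22 (mod 59).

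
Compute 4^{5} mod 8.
0

Using successive squaring:
Binary expansion of 5: 101
Powers of 4 mod 8 (each is the square of the previous):
  4^1 ≡ 4 (mod 8)
  4^2 ≡ 4² = 16 ≡ 0 (mod 8)
  4^4 ≡ 0² = 0 ≡ 0 (mod 8)
5 = 4 + 1, so 4^5 = 4^4 × 4^1 ≡ 0 × 4 (mod 8)
Multiplying step by step:
  0 × 4 = 0 ≡ 0 (mod 8)
Result: 4^5 ≡ 0 (mod 8)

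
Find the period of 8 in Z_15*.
Powers of 8 mod 15: 8^1≡8, 8^2≡4, 8^3≡2, 8^4≡1. Order = 4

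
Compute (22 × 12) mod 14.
12

(22 × 12) = 264
264 mod 14 = 12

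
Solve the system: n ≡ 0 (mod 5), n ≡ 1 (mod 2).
M = 5 × 2 = 10. M₁ = 2, y₁ ≡ 3 (mod 5). M₂ = 5, y₂ ≡ 1 (mod 2). n = 0×2×3 + 1×5×1 ≡ 5 (mod 10)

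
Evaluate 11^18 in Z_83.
Using repeated squaring. 18 = 16 + 2 (binary 10010). Repeated squaring mod 83: 11^1 ≡ 11; 11^2 ≡ 11² = 121 ≡ 38; 11^4 ≡ 38² = 1444 ≡ 33; 11^8 ≡ 33² = 1089 ≡ 10; 11^16 ≡ 10² = 100 ≡ 17. Multiply: 11^18 = 11^16 × 11^2 ≡ 17 × 38 (mod 83): 17 × 38 = 646 ≡ 65. So 11^18 ≡ 65 (mod 83).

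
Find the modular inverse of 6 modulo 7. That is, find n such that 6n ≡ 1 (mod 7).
6

Using Extended Euclidean Algorithm:
gcd(6, 7) = 1
Bezout coefficients: 6 × -1 + 7 × 1 = 1
So 6 × -1 ≡ 1 (mod 7)
The inverse is -1 mod 7 = 6
Verification: 6 × 6 = 36 = 5 × 7 + 1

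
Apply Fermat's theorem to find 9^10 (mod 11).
By Fermat's Little Theorem, 9^{10} ≡ 1 (mod 11) since 11 is prime and gcd(9, 11) = 1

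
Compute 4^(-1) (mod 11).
3

Using Extended Euclidean Algorithm:
gcd(4, 11) = 1
Bezout coefficients: 4 × 3 + 11 × -1 = 1
So 4 × 3 ≡ 1 (mod 11)
The inverse is 3 mod 11 = 3
Verification: 4 × 3 = 12 = 1 × 11 + 1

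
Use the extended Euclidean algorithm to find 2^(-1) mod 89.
Extended GCD: 2(-44) + 89(1) = 1. So 2^(-1) ≡ 45 ≡ 45 (mod 89). Verify: 2 × 45 = 90 ≡ 1 (mod 89)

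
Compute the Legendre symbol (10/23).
(10/23) = 10^{11} mod 23 = -1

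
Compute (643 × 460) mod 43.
26

(643 × 460) = 295780
295780 mod 43 = 26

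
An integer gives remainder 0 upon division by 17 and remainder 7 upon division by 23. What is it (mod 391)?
M = 17 × 23 = 391. M₁ = 23, y₁ ≡ 3 (mod 17). M₂ = 17, y₂ ≡ 19 (mod 23). y = 0×23×3 + 7×17×19 ≡ 306 (mod 391). The smallest positive such number is 306.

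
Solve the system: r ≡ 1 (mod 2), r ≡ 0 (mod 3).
M = 2 × 3 = 6. M₁ = 3, y₁ ≡ 1 (mod 2). M₂ = 2, y₂ ≡ 2 (mod 3). r = 1×3×1 + 0×2×2 ≡ 3 (mod 6)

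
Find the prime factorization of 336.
2^4 × 3 × 7

Divide by primes starting from smallest:
336 ÷ 2 = 168
168 ÷ 2 = 84
84 ÷ 2 = 42
42 ÷ 2 = 21
21 ÷ 3 = 7
7 ÷ 7 = 1

336 = 2^4 × 3 × 7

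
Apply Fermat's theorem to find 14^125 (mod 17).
By Fermat: 14^{16} ≡ 1 (mod 17). 125 = 7×16 + 13. So 14^{125} ≡ 14^{13} ≡ 5 (mod 17)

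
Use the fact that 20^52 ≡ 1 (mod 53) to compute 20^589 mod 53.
By Fermat: 20^{52} ≡ 1 (mod 53). 589 ≡ 17 (mod 52). So 20^{589} ≡ 20^{17} ≡ 2 (mod 53)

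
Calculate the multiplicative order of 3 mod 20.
Powers of 3 mod 20: 3^1≡3, 3^2≡9, 3^3≡7, 3^4≡1. Order = 4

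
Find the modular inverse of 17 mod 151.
17^(-1) ≡ 80 (mod 151). Verification: 17 × 80 = 1360 ≡ 1 (mod 151)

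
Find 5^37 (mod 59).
Using repeated squaring. 37 = 32 + 4 + 1 (binary 100101). Repeated squaring mod 59: 5^1 ≡ 5; 5^2 ≡ 5² = 25 ≡ 25; 5^4 ≡ 25² = 625 ≡ 35; 5^8 ≡ 35² = 1225 ≡ 45; 5^16 ≡ 45² = 2025 ≡ 19; 5^32 ≡ 19² = 361 ≡ 7. Multiply: 5^37 = 5^32 × 5^4 × 5^1 ≡ 7 × 35 × 5 (mod 59): 7 × 35 = 245 ≡ 9; 9 × 5 = 45 ≡ 45. So 5^37 ≡ 45 (mod 59).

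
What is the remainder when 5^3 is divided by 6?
3 = 2 + 1 (binary 11). Repeated squaring mod 6: 5^1 ≡ 5; 5^2 ≡ 5² = 25 ≡ 1. Multiply: 5^3 = 5^2 × 5^1 ≡ 1 × 5 (mod 6): 1 × 5 = 5 ≡ 5. So 5^3 ≡ 5 (mod 6).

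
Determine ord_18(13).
Powers of 13 mod 18: 13^1≡13, 13^2≡7, 13^3≡1. Order = 3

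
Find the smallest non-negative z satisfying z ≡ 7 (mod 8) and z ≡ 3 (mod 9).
M = 8 × 9 = 72. M₁ = 9, y₁ ≡ 1 (mod 8). M₂ = 8, y₂ ≡ 8 (mod 9). z = 7×9×1 + 3×8×8 ≡ 39 (mod 72)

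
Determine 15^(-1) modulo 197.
15^(-1) ≡ 92 (mod 197). Verification: 15 × 92 = 1380 ≡ 1 (mod 197)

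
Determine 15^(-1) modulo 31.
15^(-1) ≡ 29 (mod 31). Verification: 15 × 29 = 435 ≡ 1 (mod 31)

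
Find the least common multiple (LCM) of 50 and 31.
1550

First find GCD(50, 31) using the Euclidean algorithm:
50 = 1 × 31 + 19
31 = 1 × 19 + 12
19 = 1 × 12 + 7
12 = 1 × 7 + 5
7 = 1 × 5 + 2
5 = 2 × 2 + 1
2 = 2 × 1 + 0
GCD(50, 31) = 1

LCM formula: LCM(a, b) = (a × b) / GCD(a, b)
LCM(50, 31) = (50 × 31) / 1
LCM(50, 31) = 1550 / 1
LCM(50, 31) = 1550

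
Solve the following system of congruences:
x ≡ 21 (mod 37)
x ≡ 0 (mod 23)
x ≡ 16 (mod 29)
5497

Using the Chinese Remainder Theorem:
M = product of moduli = 24679
For equation 1: M_1 = 667, 667 ≡ 1 (mod 37), inverse of 667 mod 37 is 1 (check: 1 × 1 = 1 ≡ 1 (mod 37))
For equation 2: M_2 = 1073, 1073 ≡ 15 (mod 23), inverse of 1073 mod 23 is 20 (check: 15 × 20 = 300 ≡ 1 (mod 23))
For equation 3: M_3 = 851, 851 ≡ 10 (mod 29), inverse of 851 mod 29 is 3 (check: 10 × 3 = 30 ≡ 1 (mod 29))
Combine: x ≡ Σ r_i×M_i×(M_i⁻¹ mod m_i) = 21×667×1 + 0×1073×20 + 16×851×3 = 14007 + 0 + 40848 = 54855
54855 mod 24679 = 5497
x ≡ 5497 (mod 24679)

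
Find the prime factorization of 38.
2 × 19

Divide by primes starting from smallest:
38 ÷ 2 = 19
19 ÷ 19 = 1

38 = 2 × 19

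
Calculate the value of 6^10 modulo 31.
10 = 8 + 2 (binary 1010). Repeated squaring mod 31: 6^1 ≡ 6; 6^2 ≡ 6² = 36 ≡ 5; 6^4 ≡ 5² = 25 ≡ 25; 6^8 ≡ 25² = 625 ≡ 5. Multiply: 6^10 = 6^8 × 6^2 ≡ 5 × 5 (mod 31): 5 × 5 = 25 ≡ 25. So 6^10 ≡ 25 (mod 31).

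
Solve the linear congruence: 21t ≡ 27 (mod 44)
39

Since gcd(21, 44) = 1 divides 27, a solution exists.
Multiply both sides by the inverse of 21 mod 44:
  21^(-1) mod 44 = 21
  x ≡ 21 × 27 ≡ 567 ≡ 39 (mod 44)
Verification: 21 × 39 = 819 = 18 × 44 + 27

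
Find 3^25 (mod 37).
Using repeated squaring. 25 = 16 + 8 + 1 (binary 11001). Repeated squaring mod 37: 3^1 ≡ 3; 3^2 ≡ 3² = 9 ≡ 9; 3^4 ≡ 9² = 81 ≡ 7; 3^8 ≡ 7² = 49 ≡ 12; 3^16 ≡ 12² = 144 ≡ 33. Multiply: 3^25 = 3^16 × 3^8 × 3^1 ≡ 33 × 12 × 3 (mod 37): 33 × 12 = 396 ≡ 26; 26 × 3 = 78 ≡ 4. So 3^25 ≡ 4 (mod 37).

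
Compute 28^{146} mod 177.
28

Using successive squaring:
Binary expansion of 146: 10010010
Powers of 28 mod 177 (each is the square of the previous):
  28^1 ≡ 28 (mod 177)
  28^2 ≡ 28² = 784 ≡ 76 (mod 177)
  28^4 ≡ 76² = 5776 ≡ 112 (mod 177)
  28^8 ≡ 112² = 12544 ≡ 154 (mod 177)
  28^16 ≡ 154² = 23716 ≡ 175 (mod 177)
  28^32 ≡ 175² = 30625 ≡ 4 (mod 177)
  28^64 ≡ 4² = 16 ≡ 16 (mod 177)
  28^128 ≡ 16² = 256 ≡ 79 (mod 177)
146 = 128 + 16 + 2, so 28^146 = 28^128 × 28^16 × 28^2 ≡ 79 × 175 × 76 (mod 177)
Multiplying step by step:
  79 × 175 = 13825 ≡ 19 (mod 177)
  19 × 76 = 1444 ≡ 28 (mod 177)
Result: 28^146 ≡ 28 (mod 177)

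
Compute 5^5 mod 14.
5 = 4 + 1 (binary 101). Repeated squaring mod 14: 5^1 ≡ 5; 5^2 ≡ 5² = 25 ≡ 11; 5^4 ≡ 11² = 121 ≡ 9. Multiply: 5^5 = 5^4 × 5^1 ≡ 9 × 5 (mod 14): 9 × 5 = 45 ≡ 3. So 5^5 ≡ 3 (mod 14).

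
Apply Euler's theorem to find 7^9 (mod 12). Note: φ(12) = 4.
By Euler: 7^{4} ≡ 1 (mod 12) since gcd(7, 12) = 1. 9 = 2×4 + 1. So 7^{9} ≡ 7^{1} ≡ 7 (mod 12)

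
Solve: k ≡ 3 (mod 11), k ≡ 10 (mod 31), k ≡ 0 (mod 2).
M = 11 × 31 × 2 = 682. M₁ = 62, y₁ ≡ 8 (mod 11). M₂ = 22, y₂ ≡ 24 (mod 31). M₃ = 341, y₃ ≡ 1 (mod 2). k = 3×62×8 + 10×22×24 + 0×341×1 ≡ 630 (mod 682)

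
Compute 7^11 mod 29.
Using repeated squaring. 11 = 8 + 2 + 1 (binary 1011). Repeated squaring mod 29: 7^1 ≡ 7; 7^2 ≡ 7² = 49 ≡ 20; 7^4 ≡ 20² = 400 ≡ 23; 7^8 ≡ 23² = 529 ≡ 7. Multiply: 7^11 = 7^8 × 7^2 × 7^1 ≡ 7 × 20 × 7 (mod 29): 7 × 20 = 140 ≡ 24; 24 × 7 = 168 ≡ 23. So 7^11 ≡ 23 (mod 29).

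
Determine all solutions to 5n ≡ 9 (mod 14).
13

Since gcd(5, 14) = 1 divides 9, a solution exists.
Multiply both sides by the inverse of 5 mod 14:
  5^(-1) mod 14 = 3
  x ≡ 3 × 9 ≡ 27 ≡ 13 (mod 14)
Verification: 5 × 13 = 65 = 4 × 14 + 9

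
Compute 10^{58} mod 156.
16

Using successive squaring:
Binary expansion of 58: 111010
Powers of 10 mod 156 (each is the square of the previous):
  10^1 ≡ 10 (mod 156)
  10^2 ≡ 10² = 100 ≡ 100 (mod 156)
  10^4 ≡ 100² = 10000 ≡ 16 (mod 156)
  10^8 ≡ 16² = 256 ≡ 100 (mod 156)
  10^16 ≡ 100² = 10000 ≡ 16 (mod 156)
  10^32 ≡ 16² = 256 ≡ 100 (mod 156)
58 = 32 + 16 + 8 + 2, so 10^58 = 10^32 × 10^16 × 10^8 × 10^2 ≡ 100 × 16 × 100 × 100 (mod 156)
Multiplying step by step:
  100 × 16 = 1600 ≡ 40 (mod 156)
  40 × 100 = 4000 ≡ 100 (mod 156)
  100 × 100 = 10000 ≡ 16 (mod 156)
Result: 10^58 ≡ 16 (mod 156)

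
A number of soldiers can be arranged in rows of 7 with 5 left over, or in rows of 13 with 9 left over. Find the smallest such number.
M = 7 × 13 = 91. M₁ = 13, y₁ ≡ 6 (mod 7). M₂ = 7, y₂ ≡ 2 (mod 13). n = 5×13×6 + 9×7×2 ≡ 61 (mod 91). The smallest positive such number is 61.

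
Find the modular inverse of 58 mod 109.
58^(-1) ≡ 47 (mod 109). Verification: 58 × 47 = 2726 ≡ 1 (mod 109)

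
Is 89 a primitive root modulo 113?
Yes

To verify, check if 89^(112/q) ≢ 1 (mod 113) for each prime divisor q of 112
Divisors of 112 = 112: [1, 2, 4, 7, 8, 14, 16, 28, 56, 112]
  89^(112/2) = 89^56 ≡ 112 (mod 113)
  89^(112/7) = 89^16 ≡ 28 (mod 113)
Conclusion: 89 is a primitive root modulo 113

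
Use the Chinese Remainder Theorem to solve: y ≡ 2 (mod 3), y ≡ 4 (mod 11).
M = 3 × 11 = 33. M₁ = 11, y₁ ≡ 2 (mod 3). M₂ = 3, y₂ ≡ 4 (mod 11). y = 2×11×2 + 4×3×4 ≡ 26 (mod 33)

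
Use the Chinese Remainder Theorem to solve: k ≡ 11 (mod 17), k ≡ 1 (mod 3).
28

Using the Chinese Remainder Theorem:
M = product of moduli = 51
For equation 1: M_1 = 3, 3 ≡ 3 (mod 17), inverse of 3 mod 17 is 6 (check: 3 × 6 = 18 ≡ 1 (mod 17))
For equation 2: M_2 = 17, 17 ≡ 2 (mod 3), inverse of 17 mod 3 is 2 (check: 2 × 2 = 4 ≡ 1 (mod 3))
Combine: k ≡ Σ r_i×M_i×(M_i⁻¹ mod m_i) = 11×3×6 + 1×17×2 = 198 + 34 = 232
232 mod 51 = 28
k ≡ 28 (mod 51)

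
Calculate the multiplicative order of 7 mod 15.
Powers of 7 mod 15: 7^1≡7, 7^2≡4, 7^3≡13, 7^4≡1. Order = 4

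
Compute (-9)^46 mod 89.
Using repeated squaring. (-9) ≡ 80 (mod 89). 46 = 32 + 8 + 4 + 2 (binary 101110). Repeated squaring mod 89: 80^1 ≡ 80; 80^2 ≡ 80² = 6400 ≡ 81; 80^4 ≡ 81² = 6561 ≡ 64; 80^8 ≡ 64² = 4096 ≡ 2; 80^16 ≡ 2² = 4 ≡ 4; 80^32 ≡ 4² = 16 ≡ 16. Multiply: (-9)^46 ≡ 80^32 × 80^8 × 80^4 × 80^2 ≡ 16 × 2 × 64 × 81 (mod 89): 16 × 2 = 32 ≡ 32; 32 × 64 = 2048 ≡ 1; 1 × 81 = 81 ≡ 81. So (-9)^46 ≡ 81 (mod 89).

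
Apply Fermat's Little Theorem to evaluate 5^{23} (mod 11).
4

By Fermat's Little Theorem, a^(p-1) ≡ 1 (mod p) for prime p and gcd(a, p) = 1
Here p = 11, so 5^10 ≡ 1 (mod 11)
We can reduce the exponent: 23 mod 10 = 3
So 5^23 ≡ 5^3 (mod 11)
Computing: 5^3 mod 11 = 4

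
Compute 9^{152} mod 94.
55

Using successive squaring:
Binary expansion of 152: 10011000
Powers of 9 mod 94 (each is the square of the previous):
  9^1 ≡ 9 (mod 94)
  9^2 ≡ 9² = 81 ≡ 81 (mod 94)
  9^4 ≡ 81² = 6561 ≡ 75 (mod 94)
  9^8 ≡ 75² = 5625 ≡ 79 (mod 94)
  9^16 ≡ 79² = 6241 ≡ 37 (mod 94)
  9^32 ≡ 37² = 1369 ≡ 53 (mod 94)
  9^64 ≡ 53² = 2809 ≡ 83 (mod 94)
  9^128 ≡ 83² = 6889 ≡ 27 (mod 94)
152 = 128 + 16 + 8, so 9^152 = 9^128 × 9^16 × 9^8 ≡ 27 × 37 × 79 (mod 94)
Multiplying step by step:
  27 × 37 = 999 ≡ 59 (mod 94)
  59 × 79 = 4661 ≡ 55 (mod 94)
Result: 9^152 ≡ 55 (mod 94)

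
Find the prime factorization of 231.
3 × 7 × 11

Divide by primes starting from smallest:
231 ÷ 3 = 77
77 ÷ 7 = 11
11 ÷ 11 = 1

231 = 3 × 7 × 11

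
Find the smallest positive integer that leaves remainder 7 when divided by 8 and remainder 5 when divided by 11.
M = 8 × 11 = 88. M₁ = 11, y₁ ≡ 3 (mod 8). M₂ = 8, y₂ ≡ 7 (mod 11). m = 7×11×3 + 5×8×7 ≡ 71 (mod 88). The smallest positive such number is 71.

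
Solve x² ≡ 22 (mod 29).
The square roots of 22 mod 29 are 15 and 14. Verify: 15² = 225 ≡ 22 (mod 29)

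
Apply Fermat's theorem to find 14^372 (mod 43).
By Fermat: 14^{42} ≡ 1 (mod 43). 372 ≡ 36 (mod 42). So 14^{372} ≡ 14^{36} ≡ 41 (mod 43)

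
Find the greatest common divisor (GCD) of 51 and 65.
1

Using the Euclidean algorithm:
51 = 0 × 65 + 51
65 = 1 × 51 + 14
51 = 3 × 14 + 9
14 = 1 × 9 + 5
9 = 1 × 5 + 4
5 = 1 × 4 + 1
4 = 4 × 1 + 0

GCD(51, 65) = 1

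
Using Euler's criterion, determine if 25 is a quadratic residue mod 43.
By Euler's criterion: 25^{21} ≡ 1 (mod 43). Since this equals 1, 25 is a QR.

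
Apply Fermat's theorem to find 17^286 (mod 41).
By Fermat: 17^{40} ≡ 1 (mod 41). 286 ≡ 6 (mod 40). So 17^{286} ≡ 17^{6} ≡ 8 (mod 41)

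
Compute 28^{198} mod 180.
64

Using successive squaring:
Binary expansion of 198: 11000110
Powers of 28 mod 180 (each is the square of the previous):
  28^1 ≡ 28 (mod 180)
  28^2 ≡ 28² = 784 ≡ 64 (mod 180)
  28^4 ≡ 64² = 4096 ≡ 136 (mod 180)
  28^8 ≡ 136² = 18496 ≡ 136 (mod 180)
  28^16 ≡ 136² = 18496 ≡ 136 (mod 180)
  28^32 ≡ 136² = 18496 ≡ 136 (mod 180)
  28^64 ≡ 136² = 18496 ≡ 136 (mod 180)
  28^128 ≡ 136² = 18496 ≡ 136 (mod 180)
198 = 128 + 64 + 4 + 2, so 28^198 = 28^128 × 28^64 × 28^4 × 28^2 ≡ 136 × 136 × 136 × 64 (mod 180)
Multiplying step by step:
  136 × 136 = 18496 ≡ 136 (mod 180)
  136 × 136 = 18496 ≡ 136 (mod 180)
  136 × 64 = 8704 ≡ 64 (mod 180)
Result: 28^198 ≡ 64 (mod 180)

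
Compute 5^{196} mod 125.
0

Using successive squaring:
Binary expansion of 196: 11000100
Powers of 5 mod 125 (each is the square of the previous):
  5^1 ≡ 5 (mod 125)
  5^2 ≡ 5² = 25 ≡ 25 (mod 125)
  5^4 ≡ 25² = 625 ≡ 0 (mod 125)
  5^8 ≡ 0² = 0 ≡ 0 (mod 125)
  5^16 ≡ 0² = 0 ≡ 0 (mod 125)
  5^32 ≡ 0² = 0 ≡ 0 (mod 125)
  5^64 ≡ 0² = 0 ≡ 0 (mod 125)
  5^128 ≡ 0² = 0 ≡ 0 (mod 125)
196 = 128 + 64 + 4, so 5^196 = 5^128 × 5^64 × 5^4 ≡ 0 × 0 × 0 (mod 125)
Multiplying step by step:
  0 × 0 = 0 ≡ 0 (mod 125)
  0 × 0 = 0 ≡ 0 (mod 125)
Result: 5^196 ≡ 0 (mod 125)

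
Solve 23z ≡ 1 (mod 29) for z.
23^(-1) ≡ 24 (mod 29). Verification: 23 × 24 = 552 ≡ 1 (mod 29)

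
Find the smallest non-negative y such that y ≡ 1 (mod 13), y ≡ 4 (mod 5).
14

Using the Chinese Remainder Theorem:
M = product of moduli = 65
For equation 1: M_1 = 5, 5 ≡ 5 (mod 13), inverse of 5 mod 13 is 8 (check: 5 × 8 = 40 ≡ 1 (mod 13))
For equation 2: M_2 = 13, 13 ≡ 3 (mod 5), inverse of 13 mod 5 is 2 (check: 3 × 2 = 6 ≡ 1 (mod 5))
Combine: y ≡ Σ r_i×M_i×(M_i⁻¹ mod m_i) = 1×5×8 + 4×13×2 = 40 + 104 = 144
144 mod 65 = 14
y ≡ 14 (mod 65)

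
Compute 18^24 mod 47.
Using repeated squaring. 24 = 16 + 8 (binary 11000). Repeated squaring mod 47: 18^1 ≡ 18; 18^2 ≡ 18² = 324 ≡ 42; 18^4 ≡ 42² = 1764 ≡ 25; 18^8 ≡ 25² = 625 ≡ 14; 18^16 ≡ 14² = 196 ≡ 8. Multiply: 18^24 = 18^16 × 18^8 ≡ 8 × 14 (mod 47): 8 × 14 = 112 ≡ 18. So 18^24 ≡ 18 (mod 47).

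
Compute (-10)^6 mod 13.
(-10) ≡ 3 (mod 13). 6 = 4 + 2 (binary 110). Repeated squaring mod 13: 3^1 ≡ 3; 3^2 ≡ 3² = 9 ≡ 9; 3^4 ≡ 9² = 81 ≡ 3. Multiply: (-10)^6 ≡ 3^4 × 3^2 ≡ 3 × 9 (mod 13): 3 × 9 = 27 ≡ 1. So (-10)^6 ≡ 1 (mod 13).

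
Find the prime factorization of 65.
5 × 13

Divide by primes starting from smallest:
65 ÷ 5 = 13
13 ÷ 13 = 1

65 = 5 × 13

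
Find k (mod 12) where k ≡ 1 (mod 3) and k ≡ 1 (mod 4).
M = 3 × 4 = 12. M₁ = 4, y₁ ≡ 1 (mod 3). M₂ = 3, y₂ ≡ 3 (mod 4). k = 1×4×1 + 1×3×3 ≡ 1 (mod 12)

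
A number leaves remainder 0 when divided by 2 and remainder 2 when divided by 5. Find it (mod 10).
M = 2 × 5 = 10. M₁ = 5, y₁ ≡ 1 (mod 2). M₂ = 2, y₂ ≡ 3 (mod 5). z = 0×5×1 + 2×2×3 ≡ 2 (mod 10)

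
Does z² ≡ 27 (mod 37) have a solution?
By Euler's criterion: 27^{18} ≡ 1 (mod 37). Since this equals 1, 27 is a QR.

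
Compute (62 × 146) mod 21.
1

(62 × 146) = 9052
9052 mod 21 = 1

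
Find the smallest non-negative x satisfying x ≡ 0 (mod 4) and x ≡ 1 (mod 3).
M = 4 × 3 = 12. M₁ = 3, y₁ ≡ 3 (mod 4). M₂ = 4, y₂ ≡ 1 (mod 3). x = 0×3×3 + 1×4×1 ≡ 4 (mod 12)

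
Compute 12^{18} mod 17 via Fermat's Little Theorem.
8

By Fermat's Little Theorem, a^(p-1) ≡ 1 (mod p) for prime p and gcd(a, p) = 1
Here p = 17, so 12^16 ≡ 1 (mod 17)
We can reduce the exponent: 18 mod 16 = 2
So 12^18 ≡ 12^2 (mod 17)
Computing: 12^2 mod 17 = 8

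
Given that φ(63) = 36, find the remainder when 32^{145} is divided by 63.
By Euler: 32^{36} ≡ 1 (mod 63) since gcd(32, 63) = 1. 145 = 4×36 + 1. So 32^{145} ≡ 32^{1} ≡ 32 (mod 63)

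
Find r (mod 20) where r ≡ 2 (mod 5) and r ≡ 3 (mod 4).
M = 5 × 4 = 20. M₁ = 4, y₁ ≡ 4 (mod 5). M₂ = 5, y₂ ≡ 1 (mod 4). r = 2×4×4 + 3×5×1 ≡ 7 (mod 20)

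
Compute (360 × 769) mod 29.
6

(360 × 769) = 276840
276840 mod 29 = 6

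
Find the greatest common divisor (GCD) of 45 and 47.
1

Using the Euclidean algorithm:
45 = 0 × 47 + 45
47 = 1 × 45 + 2
45 = 22 × 2 + 1
2 = 2 × 1 + 0

GCD(45, 47) = 1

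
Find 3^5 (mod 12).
5 = 4 + 1 (binary 101). Repeated squaring mod 12: 3^1 ≡ 3; 3^2 ≡ 3² = 9 ≡ 9; 3^4 ≡ 9² = 81 ≡ 9. Multiply: 3^5 = 3^4 × 3^1 ≡ 9 × 3 (mod 12): 9 × 3 = 27 ≡ 3. So 3^5 ≡ 3 (mod 12).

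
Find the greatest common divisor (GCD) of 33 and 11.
11

Using the Euclidean algorithm:
33 = 3 × 11 + 0

GCD(33, 11) = 11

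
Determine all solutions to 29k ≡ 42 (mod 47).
29

Since gcd(29, 47) = 1 divides 42, a solution exists.
Multiply both sides by the inverse of 29 mod 47:
  29^(-1) mod 47 = 13
  x ≡ 13 × 42 ≡ 546 ≡ 29 (mod 47)
Verification: 29 × 29 = 841 = 17 × 47 + 42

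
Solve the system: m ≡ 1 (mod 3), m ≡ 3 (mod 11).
M = 3 × 11 = 33. M₁ = 11, y₁ ≡ 2 (mod 3). M₂ = 3, y₂ ≡ 4 (mod 11). m = 1×11×2 + 3×3×4 ≡ 25 (mod 33)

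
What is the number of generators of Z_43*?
Number of primitive roots mod 43 = φ(42) = 12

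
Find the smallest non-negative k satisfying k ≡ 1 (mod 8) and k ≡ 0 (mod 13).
M = 8 × 13 = 104. M₁ = 13, y₁ ≡ 5 (mod 8). M₂ = 8, y₂ ≡ 5 (mod 13). k = 1×13×5 + 0×8×5 ≡ 65 (mod 104)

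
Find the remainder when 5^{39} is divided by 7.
By Fermat: 5^{6} ≡ 1 (mod 7). 39 = 6×6 + 3. So 5^{39} ≡ 5^{3} ≡ 6 (mod 7)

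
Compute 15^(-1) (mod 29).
15^(-1) ≡ 2 (mod 29). Verification: 15 × 2 = 30 ≡ 1 (mod 29)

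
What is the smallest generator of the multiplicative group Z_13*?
p - 1 = 12 has prime divisors 2, 3. h is a primitive root mod 13 iff h^(12/q) ≢ 1 (mod 13) for each such q.
h = 2: 2^6 ≡ 12, 2^4 ≡ 3 (mod 13); none is 1, so 2 has order 12 and is a primitive root.
The smallest primitive root mod 13 is g = 2.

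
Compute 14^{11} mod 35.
14

Using successive squaring:
Binary expansion of 11: 1011
Powers of 14 mod 35 (each is the square of the previous):
  14^1 ≡ 14 (mod 35)
  14^2 ≡ 14² = 196 ≡ 21 (mod 35)
  14^4 ≡ 21² = 441 ≡ 21 (mod 35)
  14^8 ≡ 21² = 441 ≡ 21 (mod 35)
11 = 8 + 2 + 1, so 14^11 = 14^8 × 14^2 × 14^1 ≡ 21 × 21 × 14 (mod 35)
Multiplying step by step:
  21 × 21 = 441 ≡ 21 (mod 35)
  21 × 14 = 294 ≡ 14 (mod 35)
Result: 14^11 ≡ 14 (mod 35)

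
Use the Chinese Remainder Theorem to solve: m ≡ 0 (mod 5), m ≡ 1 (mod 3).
M = 5 × 3 = 15. M₁ = 3, y₁ ≡ 2 (mod 5). M₂ = 5, y₂ ≡ 2 (mod 3). m = 0×3×2 + 1×5×2 ≡ 10 (mod 15)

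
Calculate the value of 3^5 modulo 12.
5 = 4 + 1 (binary 101). Repeated squaring mod 12: 3^1 ≡ 3; 3^2 ≡ 3² = 9 ≡ 9; 3^4 ≡ 9² = 81 ≡ 9. Multiply: 3^5 = 3^4 × 3^1 ≡ 9 × 3 (mod 12): 9 × 3 = 27 ≡ 3. So 3^5 ≡ 3 (mod 12).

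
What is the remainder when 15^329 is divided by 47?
Using Fermat: 15^{46} ≡ 1 (mod 47). 329 ≡ 7 (mod 46). So 15^{329} ≡ 15^{7} ≡ 40 (mod 47)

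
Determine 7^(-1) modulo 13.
7^(-1) ≡ 2 (mod 13). Verification: 7 × 2 = 14 ≡ 1 (mod 13)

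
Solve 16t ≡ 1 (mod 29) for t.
16^(-1) ≡ 20 (mod 29). Verification: 16 × 20 = 320 ≡ 1 (mod 29)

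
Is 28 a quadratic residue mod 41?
By Euler's criterion: 28^{20} ≡ 40 (mod 41). Since this equals -1 (≡ 40), 28 is not a QR.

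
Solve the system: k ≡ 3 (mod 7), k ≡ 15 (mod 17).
M = 7 × 17 = 119. M₁ = 17, y₁ ≡ 5 (mod 7). M₂ = 7, y₂ ≡ 5 (mod 17). k = 3×17×5 + 15×7×5 ≡ 66 (mod 119)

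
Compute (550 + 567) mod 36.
1

(550 + 567) = 1117
1117 mod 36 = 1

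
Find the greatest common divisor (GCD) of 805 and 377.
1

Using the Euclidean algorithm:
805 = 2 × 377 + 51
377 = 7 × 51 + 20
51 = 2 × 20 + 11
20 = 1 × 11 + 9
11 = 1 × 9 + 2
9 = 4 × 2 + 1
2 = 2 × 1 + 0

GCD(805, 377) = 1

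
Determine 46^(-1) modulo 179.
46^(-1) ≡ 144 (mod 179). Verification: 46 × 144 = 6624 ≡ 1 (mod 179)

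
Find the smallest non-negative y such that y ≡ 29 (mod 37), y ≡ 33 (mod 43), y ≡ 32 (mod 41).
2656

Using the Chinese Remainder Theorem:
M = product of moduli = 65231
For equation 1: M_1 = 1763, 1763 ≡ 24 (mod 37), inverse of 1763 mod 37 is 17 (check: 24 × 17 = 408 ≡ 1 (mod 37))
For equation 2: M_2 = 1517, 1517 ≡ 12 (mod 43), inverse of 1517 mod 43 is 18 (check: 12 × 18 = 216 ≡ 1 (mod 43))
For equation 3: M_3 = 1591, 1591 ≡ 33 (mod 41), inverse of 1591 mod 41 is 5 (check: 33 × 5 = 165 ≡ 1 (mod 41))
Combine: y ≡ Σ r_i×M_i×(M_i⁻¹ mod m_i) = 29×1763×17 + 33×1517×18 + 32×1591×5 = 869159 + 901098 + 254560 = 2024817
2024817 mod 65231 = 2656
y ≡ 2656 (mod 65231)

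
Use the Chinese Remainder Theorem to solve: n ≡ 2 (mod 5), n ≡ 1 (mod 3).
M = 5 × 3 = 15. M₁ = 3, y₁ ≡ 2 (mod 5). M₂ = 5, y₂ ≡ 2 (mod 3). n = 2×3×2 + 1×5×2 ≡ 7 (mod 15)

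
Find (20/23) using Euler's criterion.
(20/23) = 20^{11} mod 23 = -1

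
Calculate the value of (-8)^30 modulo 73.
Using repeated squaring. (-8) ≡ 65 (mod 73). 30 = 16 + 8 + 4 + 2 (binary 11110). Repeated squaring mod 73: 65^1 ≡ 65; 65^2 ≡ 65² = 4225 ≡ 64; 65^4 ≡ 64² = 4096 ≡ 8; 65^8 ≡ 8² = 64 ≡ 64; 65^16 ≡ 64² = 4096 ≡ 8. Multiply: (-8)^30 ≡ 65^16 × 65^8 × 65^4 × 65^2 ≡ 8 × 64 × 8 × 64 (mod 73): 8 × 64 = 512 ≡ 1; 1 × 8 = 8 ≡ 8; 8 × 64 = 512 ≡ 1. So (-8)^30 ≡ 1 (mod 73).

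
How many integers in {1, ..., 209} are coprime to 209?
180

Prime factorization: 209 = 11 × 19
Using the formula φ(n) = n × Π(1 - 1/p) for each prime factor p:
φ(209) = 209 × (1 - 1/11) × (1 - 1/19)
φ(209) = 180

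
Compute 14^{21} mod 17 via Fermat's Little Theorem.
12

By Fermat's Little Theorem, a^(p-1) ≡ 1 (mod p) for prime p and gcd(a, p) = 1
Here p = 17, so 14^16 ≡ 1 (mod 17)
We can reduce the exponent: 21 mod 16 = 5
So 14^21 ≡ 14^5 (mod 17)
Computing: 14^5 mod 17 = 12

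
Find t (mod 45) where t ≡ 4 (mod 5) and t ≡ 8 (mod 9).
M = 5 × 9 = 45. M₁ = 9, y₁ ≡ 4 (mod 5). M₂ = 5, y₂ ≡ 2 (mod 9). t = 4×9×4 + 8×5×2 ≡ 44 (mod 45)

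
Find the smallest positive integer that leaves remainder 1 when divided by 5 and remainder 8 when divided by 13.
M = 5 × 13 = 65. M₁ = 13, y₁ ≡ 2 (mod 5). M₂ = 5, y₂ ≡ 8 (mod 13). y = 1×13×2 + 8×5×8 ≡ 21 (mod 65). The smallest positive such number is 21.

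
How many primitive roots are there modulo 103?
Number of primitive roots mod 103 = φ(102) = 32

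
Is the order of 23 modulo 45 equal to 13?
No, the actual order is 12, not 13.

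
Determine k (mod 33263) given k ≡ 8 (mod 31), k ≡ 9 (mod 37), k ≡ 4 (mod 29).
32310

Using the Chinese Remainder Theorem:
M = product of moduli = 33263
For equation 1: M_1 = 1073, 1073 ≡ 19 (mod 31), inverse of 1073 mod 31 is 18 (check: 19 × 18 = 342 ≡ 1 (mod 31))
For equation 2: M_2 = 899, 899 ≡ 11 (mod 37), inverse of 899 mod 37 is 27 (check: 11 × 27 = 297 ≡ 1 (mod 37))
For equation 3: M_3 = 1147, 1147 ≡ 16 (mod 29), inverse of 1147 mod 29 is 20 (check: 16 × 20 = 320 ≡ 1 (mod 29))
Combine: k ≡ Σ r_i×M_i×(M_i⁻¹ mod m_i) = 8×1073×18 + 9×899×27 + 4×1147×20 = 154512 + 218457 + 91760 = 464729
464729 mod 33263 = 32310
k ≡ 32310 (mod 33263)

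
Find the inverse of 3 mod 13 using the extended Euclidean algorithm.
Extended GCD: 3(-4) + 13(1) = 1. So 3^(-1) ≡ 9 ≡ 9 (mod 13). Verify: 3 × 9 = 27 ≡ 1 (mod 13)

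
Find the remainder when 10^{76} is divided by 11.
By Fermat: 10^{10} ≡ 1 (mod 11). 76 = 7×10 + 6. So 10^{76} ≡ 10^{6} ≡ 1 (mod 11)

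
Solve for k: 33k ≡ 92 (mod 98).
80

Since gcd(33, 98) = 1 divides 92, a solution exists.
Multiply both sides by the inverse of 33 mod 98:
  33^(-1) mod 98 = 3
  x ≡ 3 × 92 ≡ 276 ≡ 80 (mod 98)
Verification: 33 × 80 = 2640 = 26 × 98 + 92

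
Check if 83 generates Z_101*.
p - 1 = 100 has prime divisors 2, 5. Check 83^(100/q) mod 101 for each: 83^(100/2) = 83^50 ≡ 100, 83^(100/5) = 83^20 ≡ 84 (mod 101). None of these is 1, so 83 has order 100 = φ(101), so it is a primitive root mod 101.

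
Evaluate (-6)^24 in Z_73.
Using repeated squaring. (-6) ≡ 67 (mod 73). 24 = 16 + 8 (binary 11000). Repeated squaring mod 73: 67^1 ≡ 67; 67^2 ≡ 67² = 4489 ≡ 36; 67^4 ≡ 36² = 1296 ≡ 55; 67^8 ≡ 55² = 3025 ≡ 32; 67^16 ≡ 32² = 1024 ≡ 2. Multiply: (-6)^24 ≡ 67^16 × 67^8 ≡ 2 × 32 (mod 73): 2 × 32 = 64 ≡ 64. So (-6)^24 ≡ 64 (mod 73).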